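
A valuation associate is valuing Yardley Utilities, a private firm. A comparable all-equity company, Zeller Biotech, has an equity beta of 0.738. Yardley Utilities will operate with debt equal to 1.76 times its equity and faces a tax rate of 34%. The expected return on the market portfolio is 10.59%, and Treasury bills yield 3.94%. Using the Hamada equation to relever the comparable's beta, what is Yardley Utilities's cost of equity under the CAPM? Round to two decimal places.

14.55%

β_L = β_U × [1 + (1 − t)(D/E)] = 0.738 × [1 + (1 − 0.34) × 1.76]
    = 0.738 × [1 + 0.66 × 1.76] = 0.738 × 2.1616 = 1.5953
MRP = 10.59% − 3.94% = 6.65%
E(R) = R_f + β_L × MRP = 3.94% + 1.5953 × 6.65% = 14.55%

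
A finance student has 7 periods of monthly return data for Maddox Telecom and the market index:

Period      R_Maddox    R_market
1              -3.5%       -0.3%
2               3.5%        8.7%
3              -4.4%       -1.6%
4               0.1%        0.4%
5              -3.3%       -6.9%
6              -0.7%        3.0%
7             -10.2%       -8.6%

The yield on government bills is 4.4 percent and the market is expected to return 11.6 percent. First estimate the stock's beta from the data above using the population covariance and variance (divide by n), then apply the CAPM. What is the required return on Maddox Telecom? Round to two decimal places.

9.07%

Mean R_i = (-3.5 + 3.5 − 4.4 + 0.1 − 3.3 − 0.7 − 10.2) / 7 = -2.6429%
Mean R_m = (-0.3 + 8.7 − 1.6 + 0.4 − 6.9 + 3.0 − 8.6) / 7 = -0.7571%
Σ(R_i − R̄_i)(R_m − R̄_m) = 132.9629  ⇒  Cov = 132.9629 / 7 = 18.9947
Σ(R_m − R̄_m)² = 205.0571  ⇒  Var(R_m) = 205.0571 / 7 = 29.2939
β = Cov / Var(R_m) = 18.9947 / 29.2939 = 0.6484
MRP = 11.6% − 4.4% = 7.20%
E(R) = R_f + β × MRP = 4.4% + 0.6484 × 7.2% = 9.07%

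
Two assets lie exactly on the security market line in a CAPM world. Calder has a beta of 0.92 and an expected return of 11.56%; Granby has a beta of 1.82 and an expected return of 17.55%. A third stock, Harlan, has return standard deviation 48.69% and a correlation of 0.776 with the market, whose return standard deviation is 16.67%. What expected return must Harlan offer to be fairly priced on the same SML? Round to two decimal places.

20.52%

MRP = (17.55% − 11.56%) / (1.82 − 0.92) = 6.6556%
R_f = 11.56% − 0.92 × 6.6556% = 5.4368%
β_Harlan = ρ·σ_i/σ_m = 0.776 × 48.69 / 16.67 = 2.2666
E(R_Harlan) = R_f + β × MRP = 5.4368% + 2.2666 × 6.6556% = 20.52%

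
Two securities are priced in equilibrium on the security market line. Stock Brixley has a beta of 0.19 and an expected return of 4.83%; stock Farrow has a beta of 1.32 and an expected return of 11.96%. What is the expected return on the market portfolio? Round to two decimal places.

9.94%

Both satisfy E(R) = R_f + β·MRP, so the slope of the SML is
MRP = (11.96% − 4.83%) / (1.32 − 0.19) = 7.13% / 1.13 = 6.3097%
R_f = E(R_Brixley) − β_Brixley·MRP = 4.83% − 0.19 × 6.3097% = 3.6312%
E(R_m) = R_f + MRP = 3.6312% + 6.3097% = 9.94%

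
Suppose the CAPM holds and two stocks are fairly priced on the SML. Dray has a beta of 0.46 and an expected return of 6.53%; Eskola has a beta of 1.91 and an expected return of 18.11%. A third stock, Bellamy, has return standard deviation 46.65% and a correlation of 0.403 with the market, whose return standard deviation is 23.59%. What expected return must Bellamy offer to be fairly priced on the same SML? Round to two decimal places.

MRP = (18.11% − 6.53%) / (1.91 − 0.46) = 7.9862%
R_f = 6.53% − 0.46 × 7.9862% = 2.8563%
β_Bellamy = ρ·σ_i/σ_m = 0.403 × 46.65 / 23.59 = 0.7969
E(R_Bellamy) = R_f + β × MRP = 2.8563% + 0.7969 × 7.9862% = 9.22%

9.22%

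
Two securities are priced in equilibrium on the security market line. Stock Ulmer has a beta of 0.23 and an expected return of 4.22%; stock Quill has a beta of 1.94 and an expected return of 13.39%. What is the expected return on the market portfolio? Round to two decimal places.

8.35%

Both satisfy E(R) = R_f + β·MRP, so the slope of the SML is
MRP = (13.39% − 4.22%) / (1.94 − 0.23) = 9.17% / 1.71 = 5.3626%
R_f = E(R_Ulmer) − β_Ulmer·MRP = 4.22% − 0.23 × 5.3626% = 2.9866%
E(R_m) = R_f + MRP = 2.9866% + 5.3626% = 8.35%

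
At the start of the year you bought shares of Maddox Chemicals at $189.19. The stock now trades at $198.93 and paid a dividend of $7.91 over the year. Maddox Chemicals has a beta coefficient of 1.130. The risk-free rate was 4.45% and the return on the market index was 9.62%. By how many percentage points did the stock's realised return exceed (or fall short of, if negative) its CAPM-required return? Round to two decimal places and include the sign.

Realised HPR = (P1 + D1 − P0) / P0 = (198.93 + 7.91 − 189.19) / 189.19 = 17.65 / 189.19 = 9.3292%
MRP = 9.62% − 4.45% = 5.17%
CAPM required = R_f + β·MRP = 4.45% + 1.130 × 5.17% = 10.29210%
α = realised − required = 9.3292% − 10.29210% = -0.96%

-0.96%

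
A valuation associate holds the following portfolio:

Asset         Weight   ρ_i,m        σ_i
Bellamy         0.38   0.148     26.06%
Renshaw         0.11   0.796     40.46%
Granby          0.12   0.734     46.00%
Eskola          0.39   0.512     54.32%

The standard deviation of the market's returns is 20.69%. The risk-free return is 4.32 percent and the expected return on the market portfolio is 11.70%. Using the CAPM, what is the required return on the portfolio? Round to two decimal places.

11.42%

β_Bellamy = 0.148 × 26.06% / 20.69% = 0.1864
β_Renshaw = 0.796 × 40.46% / 20.69% = 1.5566
β_Granby = 0.734 × 46.00% / 20.69% = 1.6319
β_Eskola = 0.512 × 54.32% / 20.69% = 1.3442
β_P = Σ w_i β_i = 0.38×0.1864 + 0.11×1.5566 + 0.12×1.6319 + 0.39×1.3442 = 0.9621
MRP = 11.70% − 4.32% = 7.38%
E(R_P) = R_f + β_P × MRP = 4.32% + 0.9621 × 7.38% = 11.42%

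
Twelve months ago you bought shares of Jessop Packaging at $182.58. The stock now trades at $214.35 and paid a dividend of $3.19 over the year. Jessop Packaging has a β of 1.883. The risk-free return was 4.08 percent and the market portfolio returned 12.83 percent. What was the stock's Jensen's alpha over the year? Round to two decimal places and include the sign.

Realised HPR = (P1 + D1 − P0) / P0 = (214.35 + 3.19 − 182.58) / 182.58 = 34.96 / 182.58 = 19.1478%
MRP = 12.83% − 4.08% = 8.75%
CAPM required = R_f + β·MRP = 4.08% + 1.883 × 8.75% = 20.55625%
α = realised − required = 19.1478% − 20.55625% = -1.41%

-1.41%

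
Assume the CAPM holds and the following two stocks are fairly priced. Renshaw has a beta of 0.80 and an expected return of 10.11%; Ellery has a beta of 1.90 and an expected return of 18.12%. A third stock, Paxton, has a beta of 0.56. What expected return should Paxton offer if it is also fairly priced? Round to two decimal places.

MRP (SML slope) = (18.12% − 10.11%) / (1.90 − 0.80) = 8.01% / 1.10 = 7.2818%
R_f (intercept) = 10.11% − 0.80 × 7.2818% = 4.2846%
E(R_Paxton) = R_f + β × MRP = 4.2846% + 0.56 × 7.2818% = 8.36%

8.36%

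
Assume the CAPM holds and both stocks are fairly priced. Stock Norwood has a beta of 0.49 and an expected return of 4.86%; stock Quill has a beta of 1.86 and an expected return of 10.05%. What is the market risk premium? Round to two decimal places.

Both satisfy E(R) = R_f + β·MRP, so the slope of the SML is
MRP = (10.05% − 4.86%) / (1.86 − 0.49) = 5.19% / 1.37 = 3.7883%

3.79%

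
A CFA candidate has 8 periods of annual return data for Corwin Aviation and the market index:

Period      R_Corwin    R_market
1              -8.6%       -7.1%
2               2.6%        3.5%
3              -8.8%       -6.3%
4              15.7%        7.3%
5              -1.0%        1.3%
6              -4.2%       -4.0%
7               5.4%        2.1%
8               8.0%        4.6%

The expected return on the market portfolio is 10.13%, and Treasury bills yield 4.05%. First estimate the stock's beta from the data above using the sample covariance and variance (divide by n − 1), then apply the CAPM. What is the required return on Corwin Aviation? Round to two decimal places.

13.30%

Mean R_i = (-8.6 + 2.6 − 8.8 + 15.7 − 1.0 − 4.2 + 5.4 + 8.0) / 8 = 1.1375%
Mean R_m = (-7.1 + 3.5 − 6.3 + 7.3 + 1.3 − 4.0 + 2.1 + 4.6) / 8 = 0.1750%
Σ(R_i − R̄_i)(R_m − R̄_m) = 302.2575  ⇒  Cov = 302.2575 / 7 = 43.1796
Σ(R_m − R̄_m)² = 198.6550  ⇒  Var(R_m) = 198.6550 / 7 = 28.3793
β = Cov / Var(R_m) = 43.1796 / 28.3793 = 1.5215
MRP = 10.13% − 4.05% = 6.08%
E(R) = R_f + β × MRP = 4.05% + 1.5215 × 6.08% = 13.30%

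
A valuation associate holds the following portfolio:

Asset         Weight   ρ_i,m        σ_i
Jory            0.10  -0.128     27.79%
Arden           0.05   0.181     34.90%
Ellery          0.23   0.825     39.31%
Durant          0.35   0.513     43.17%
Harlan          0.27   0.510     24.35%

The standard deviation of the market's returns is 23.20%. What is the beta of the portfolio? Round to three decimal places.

0.798

β_Jory = -0.128 × 27.79% / 23.20% = -0.1533
β_Arden = 0.181 × 34.90% / 23.20% = 0.2723
β_Ellery = 0.825 × 39.31% / 23.20% = 1.3979
β_Durant = 0.513 × 43.17% / 23.20% = 0.9546
β_Harlan = 0.510 × 24.35% / 23.20% = 0.5353
β_P = Σ w_i β_i = 0.10×-0.1533 + 0.05×0.2723 + 0.23×1.3979 + 0.35×0.9546 + 0.27×0.5353 = 0.7984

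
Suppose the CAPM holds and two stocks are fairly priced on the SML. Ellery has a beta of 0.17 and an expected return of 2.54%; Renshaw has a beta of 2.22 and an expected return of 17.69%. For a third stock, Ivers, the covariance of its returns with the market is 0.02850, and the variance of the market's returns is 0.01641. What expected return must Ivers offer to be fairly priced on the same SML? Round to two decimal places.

14.12%

MRP = (17.69% − 2.54%) / (2.22 − 0.17) = 7.3902%
R_f = 2.54% − 0.17 × 7.3902% = 1.2837%
β_Ivers = Cov / Var(R_m) = 0.02850 / 0.01641 = 1.7367
E(R_Ivers) = R_f + β × MRP = 1.2837% + 1.7367 × 7.3902% = 14.12%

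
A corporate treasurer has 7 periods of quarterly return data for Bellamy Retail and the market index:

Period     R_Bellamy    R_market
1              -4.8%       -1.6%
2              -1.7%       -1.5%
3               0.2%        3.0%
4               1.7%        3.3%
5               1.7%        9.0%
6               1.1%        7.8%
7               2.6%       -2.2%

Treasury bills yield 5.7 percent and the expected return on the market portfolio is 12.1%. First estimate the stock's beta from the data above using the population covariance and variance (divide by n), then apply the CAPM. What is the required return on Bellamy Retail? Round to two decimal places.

7.35%

Mean R_i = (-4.8 − 1.7 + 0.2 + 1.7 + 1.7 + 1.1 + 2.6) / 7 = 0.1143%
Mean R_m = (-1.6 − 1.5 + 3.0 + 3.3 + 9.0 + 7.8 − 2.2) / 7 = 2.5429%
Σ(R_i − R̄_i)(R_m − R̄_m) = 32.5657  ⇒  Cov = 32.5657 / 7 = 4.6522
Σ(R_m − R̄_m)² = 126.1171  ⇒  Var(R_m) = 126.1171 / 7 = 18.0167
β = Cov / Var(R_m) = 4.6522 / 18.0167 = 0.2582
MRP = 12.1% − 5.7% = 6.40%
E(R) = R_f + β × MRP = 5.7% + 0.2582 × 6.4% = 7.35%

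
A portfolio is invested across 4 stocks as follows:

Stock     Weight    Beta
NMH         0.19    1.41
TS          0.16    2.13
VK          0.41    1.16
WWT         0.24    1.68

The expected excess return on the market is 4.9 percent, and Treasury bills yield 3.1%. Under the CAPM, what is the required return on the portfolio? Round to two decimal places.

β_P = Σ w_i β_i = 0.19×1.41 + 0.16×2.13 + 0.41×1.16 + 0.24×1.68 = 1.4875
E(R_P) = R_f + β_P × MRP = 3.1% + 1.4875 × 4.9% = 10.39%

10.39%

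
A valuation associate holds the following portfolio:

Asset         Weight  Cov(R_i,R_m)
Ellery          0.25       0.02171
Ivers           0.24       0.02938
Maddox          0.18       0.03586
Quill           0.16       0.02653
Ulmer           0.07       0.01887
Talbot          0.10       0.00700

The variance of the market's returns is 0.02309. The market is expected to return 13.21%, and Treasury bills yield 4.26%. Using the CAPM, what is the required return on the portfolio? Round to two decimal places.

β_Ellery = 0.02171 / 0.02309 = 0.9402
β_Ivers = 0.02938 / 0.02309 = 1.2724
β_Maddox = 0.03586 / 0.02309 = 1.5531
β_Quill = 0.02653 / 0.02309 = 1.1490
β_Ulmer = 0.01887 / 0.02309 = 0.8172
β_Talbot = 0.00700 / 0.02309 = 0.3032
β_P = Σ w_i β_i = 0.25×0.9402 + 0.24×1.2724 + 0.18×1.5531 + 0.16×1.1490 + 0.07×0.8172 + 0.10×0.3032 = 1.0913
MRP = 13.21% − 4.26% = 8.95%
E(R_P) = R_f + β_P × MRP = 4.26% + 1.0913 × 8.95% = 14.03%

14.03%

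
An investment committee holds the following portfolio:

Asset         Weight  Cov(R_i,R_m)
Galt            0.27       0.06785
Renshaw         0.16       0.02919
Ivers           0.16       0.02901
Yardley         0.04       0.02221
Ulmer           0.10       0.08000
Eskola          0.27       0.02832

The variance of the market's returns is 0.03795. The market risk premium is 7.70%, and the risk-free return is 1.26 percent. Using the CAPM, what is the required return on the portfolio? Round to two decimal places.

10.22%

β_Galt = 0.06785 / 0.03795 = 1.7879
β_Renshaw = 0.02919 / 0.03795 = 0.7692
β_Ivers = 0.02901 / 0.03795 = 0.7644
β_Yardley = 0.02221 / 0.03795 = 0.5852
β_Ulmer = 0.08000 / 0.03795 = 2.1080
β_Eskola = 0.02832 / 0.03795 = 0.7462
β_P = Σ w_i β_i = 0.27×1.7879 + 0.16×0.7692 + 0.16×0.7644 + 0.04×0.5852 + 0.10×2.1080 + 0.27×0.7462 = 1.1638
E(R_P) = R_f + β_P × MRP = 1.26% + 1.1638 × 7.70% = 10.22%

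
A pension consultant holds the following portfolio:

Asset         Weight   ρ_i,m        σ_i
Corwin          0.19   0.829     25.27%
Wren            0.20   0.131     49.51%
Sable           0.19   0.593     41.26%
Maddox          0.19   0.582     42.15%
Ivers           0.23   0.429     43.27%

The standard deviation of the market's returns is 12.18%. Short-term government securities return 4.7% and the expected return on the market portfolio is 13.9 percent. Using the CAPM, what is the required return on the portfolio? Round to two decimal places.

β_Corwin = 0.829 × 25.27% / 12.18% = 1.7199
β_Wren = 0.131 × 49.51% / 12.18% = 0.5325
β_Sable = 0.593 × 41.26% / 12.18% = 2.0088
β_Maddox = 0.582 × 42.15% / 12.18% = 2.0141
β_Ivers = 0.429 × 43.27% / 12.18% = 1.5240
β_P = Σ w_i β_i = 0.19×1.7199 + 0.20×0.5325 + 0.19×2.0088 + 0.19×2.0141 + 0.23×1.5240 = 1.5482
MRP = 13.9% − 4.7% = 9.20%
E(R_P) = R_f + β_P × MRP = 4.7% + 1.5482 × 9.2% = 18.94%

18.94%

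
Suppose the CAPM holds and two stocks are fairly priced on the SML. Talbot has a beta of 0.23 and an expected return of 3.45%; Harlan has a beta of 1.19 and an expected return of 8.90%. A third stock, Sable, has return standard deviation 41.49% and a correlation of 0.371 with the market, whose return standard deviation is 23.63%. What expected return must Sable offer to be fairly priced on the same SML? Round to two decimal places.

MRP = (8.90% − 3.45%) / (1.19 − 0.23) = 5.6771%
R_f = 3.45% − 0.23 × 5.6771% = 2.1443%
β_Sable = ρ·σ_i/σ_m = 0.371 × 41.49 / 23.63 = 0.6514
E(R_Sable) = R_f + β × MRP = 2.1443% + 0.6514 × 5.6771% = 5.84%

5.84%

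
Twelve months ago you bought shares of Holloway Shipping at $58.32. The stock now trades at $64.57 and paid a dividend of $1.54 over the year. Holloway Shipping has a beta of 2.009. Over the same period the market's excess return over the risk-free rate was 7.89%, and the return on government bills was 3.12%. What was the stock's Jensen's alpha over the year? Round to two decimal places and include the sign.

Realised HPR = (P1 + D1 − P0) / P0 = (64.57 + 1.54 − 58.32) / 58.32 = 7.79 / 58.32 = 13.3573%
CAPM required = R_f + β·MRP = 3.12% + 2.009 × 7.89% = 18.97101%
α = realised − required = 13.3573% − 18.97101% = -5.61%

-5.61%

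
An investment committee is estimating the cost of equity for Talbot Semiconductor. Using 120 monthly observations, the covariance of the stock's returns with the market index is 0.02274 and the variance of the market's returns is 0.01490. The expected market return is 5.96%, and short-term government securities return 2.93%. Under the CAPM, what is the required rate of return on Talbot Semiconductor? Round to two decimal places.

β = Cov(R_i, R_m) / Var(R_m) = 0.02274 / 0.01490 = 1.5262
MRP = 5.96% − 2.93% = 3.03%
E(R) = R_f + β × MRP = 2.93% + 1.5262 × 3.03% = 7.55%

7.55%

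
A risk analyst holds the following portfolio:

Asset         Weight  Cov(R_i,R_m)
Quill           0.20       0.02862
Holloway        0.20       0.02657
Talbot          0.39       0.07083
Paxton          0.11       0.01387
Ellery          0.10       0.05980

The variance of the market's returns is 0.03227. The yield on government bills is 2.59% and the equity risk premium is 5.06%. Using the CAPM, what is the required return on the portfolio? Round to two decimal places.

9.83%

β_Quill = 0.02862 / 0.03227 = 0.8869
β_Holloway = 0.02657 / 0.03227 = 0.8234
β_Talbot = 0.07083 / 0.03227 = 2.1949
β_Paxton = 0.01387 / 0.03227 = 0.4298
β_Ellery = 0.05980 / 0.03227 = 1.8531
β_P = Σ w_i β_i = 0.20×0.8869 + 0.20×0.8234 + 0.39×2.1949 + 0.11×0.4298 + 0.10×1.8531 = 1.4307
E(R_P) = R_f + β_P × MRP = 2.59% + 1.4307 × 5.06% = 9.83%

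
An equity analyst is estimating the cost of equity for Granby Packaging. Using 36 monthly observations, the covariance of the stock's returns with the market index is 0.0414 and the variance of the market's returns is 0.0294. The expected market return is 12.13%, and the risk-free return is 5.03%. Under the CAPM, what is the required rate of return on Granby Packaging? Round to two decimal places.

15.03%

β = Cov(R_i, R_m) / Var(R_m) = 0.0414 / 0.0294 = 1.4082
MRP = 12.13% − 5.03% = 7.10%
E(R) = R_f + β × MRP = 5.03% + 1.4082 × 7.10% = 15.03%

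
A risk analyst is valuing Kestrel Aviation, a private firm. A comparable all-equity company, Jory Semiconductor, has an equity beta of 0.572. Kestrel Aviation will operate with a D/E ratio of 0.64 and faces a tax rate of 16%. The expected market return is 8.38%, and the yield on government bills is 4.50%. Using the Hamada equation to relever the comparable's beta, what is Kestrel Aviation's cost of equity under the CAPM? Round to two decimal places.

β_L = β_U × [1 + (1 − t)(D/E)] = 0.572 × [1 + (1 − 0.16) × 0.64]
    = 0.572 × [1 + 0.84 × 0.64] = 0.572 × 1.5376 = 0.8795
MRP = 8.38% − 4.50% = 3.88%
E(R) = R_f + β_L × MRP = 4.50% + 0.8795 × 3.88% = 7.91%

7.91%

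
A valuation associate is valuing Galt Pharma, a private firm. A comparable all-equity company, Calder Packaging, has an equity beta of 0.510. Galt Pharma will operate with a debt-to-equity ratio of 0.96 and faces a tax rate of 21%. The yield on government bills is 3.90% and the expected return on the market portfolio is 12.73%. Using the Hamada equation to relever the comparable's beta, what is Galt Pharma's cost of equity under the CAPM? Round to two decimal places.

11.82%

β_L = β_U × [1 + (1 − t)(D/E)] = 0.510 × [1 + (1 − 0.21) × 0.96]
    = 0.510 × [1 + 0.79 × 0.96] = 0.510 × 1.7584 = 0.8968
MRP = 12.73% − 3.90% = 8.83%
E(R) = R_f + β_L × MRP = 3.90% + 0.8968 × 8.83% = 11.82%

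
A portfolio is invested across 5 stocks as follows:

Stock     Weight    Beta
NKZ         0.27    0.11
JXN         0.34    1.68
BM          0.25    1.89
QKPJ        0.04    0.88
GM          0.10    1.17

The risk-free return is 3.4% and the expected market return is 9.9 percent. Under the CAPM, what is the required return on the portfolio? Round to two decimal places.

11.37%

β_P = Σ w_i β_i = 0.27×0.11 + 0.34×1.68 + 0.25×1.89 + 0.04×0.88 + 0.10×1.17 = 1.2256
MRP = 9.9% − 3.4% = 6.50%
E(R_P) = R_f + β_P × MRP = 3.4% + 1.2256 × 6.5% = 11.37%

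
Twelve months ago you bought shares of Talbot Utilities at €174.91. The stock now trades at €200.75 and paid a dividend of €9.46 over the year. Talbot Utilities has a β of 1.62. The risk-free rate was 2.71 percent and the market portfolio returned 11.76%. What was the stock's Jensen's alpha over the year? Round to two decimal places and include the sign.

Realised HPR = (P1 + D1 − P0) / P0 = (200.75 + 9.46 − 174.91) / 174.91 = 35.30 / 174.91 = 20.1818%
MRP = 11.76% − 2.71% = 9.05%
CAPM required = R_f + β·MRP = 2.71% + 1.62 × 9.05% = 17.3710%
α = realised − required = 20.1818% − 17.3710% = +2.81%

+2.81%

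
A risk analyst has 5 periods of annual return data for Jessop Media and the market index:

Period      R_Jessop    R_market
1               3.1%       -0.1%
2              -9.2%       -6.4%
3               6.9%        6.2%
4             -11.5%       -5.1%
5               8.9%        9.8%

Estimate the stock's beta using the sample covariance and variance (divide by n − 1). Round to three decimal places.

Mean R_i = (3.1 − 9.2 + 6.9 − 11.5 + 8.9) / 5 = -0.3600%
Mean R_m = (-0.1 − 6.4 + 6.2 − 5.1 + 9.8) / 5 = 0.8800%
Σ(R_i − R̄_i)(R_m − R̄_m) = 248.8040  ⇒  Cov = 248.8040 / 4 = 62.2010
Σ(R_m − R̄_m)² = 197.5880  ⇒  Var(R_m) = 197.5880 / 4 = 49.3970
β = Cov / Var(R_m) = 62.2010 / 49.3970 = 1.2592

1.259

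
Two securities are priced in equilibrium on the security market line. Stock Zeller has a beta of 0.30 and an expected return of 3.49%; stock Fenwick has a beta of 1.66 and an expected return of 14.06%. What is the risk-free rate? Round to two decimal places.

Both satisfy E(R) = R_f + β·MRP, so the slope of the SML is
MRP = (14.06% − 3.49%) / (1.66 − 0.30) = 10.57% / 1.36 = 7.7721%
R_f = E(R_Zeller) − β_Zeller·MRP = 3.49% − 0.30 × 7.7721% = 1.1584%

1.16%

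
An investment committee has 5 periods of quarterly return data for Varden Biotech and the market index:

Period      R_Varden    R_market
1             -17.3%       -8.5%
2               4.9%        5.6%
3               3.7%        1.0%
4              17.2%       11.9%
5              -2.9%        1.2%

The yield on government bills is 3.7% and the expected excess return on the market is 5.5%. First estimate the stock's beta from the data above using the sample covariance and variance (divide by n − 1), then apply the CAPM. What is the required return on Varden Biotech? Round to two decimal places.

12.77%

Mean R_i = (-17.3 + 4.9 + 3.7 + 17.2 − 2.9) / 5 = 1.1200%
Mean R_m = (-8.5 + 5.6 + 1.0 + 11.9 + 1.2) / 5 = 2.2400%
Σ(R_i − R̄_i)(R_m − R̄_m) = 366.8460  ⇒  Cov = 366.8460 / 4 = 91.7115
Σ(R_m − R̄_m)² = 222.5720  ⇒  Var(R_m) = 222.5720 / 4 = 55.6430
β = Cov / Var(R_m) = 91.7115 / 55.6430 = 1.6482
E(R) = R_f + β × MRP = 3.7% + 1.6482 × 5.5% = 12.77%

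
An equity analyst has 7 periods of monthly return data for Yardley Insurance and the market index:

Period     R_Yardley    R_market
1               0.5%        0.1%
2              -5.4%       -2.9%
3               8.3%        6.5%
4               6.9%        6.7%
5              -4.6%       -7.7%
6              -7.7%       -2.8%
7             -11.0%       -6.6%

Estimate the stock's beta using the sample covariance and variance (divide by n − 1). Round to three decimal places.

1.166

Mean R_i = (0.5 − 5.4 + 8.3 + 6.9 − 4.6 − 7.7 − 11.0) / 7 = -1.8571%
Mean R_m = (0.1 − 2.9 + 6.5 + 6.7 − 7.7 − 2.8 − 6.6) / 7 = -0.9571%
Σ(R_i − R̄_i)(R_m − R̄_m) = 233.0271  ⇒  Cov = 233.0271 / 6 = 38.8379
Σ(R_m − R̄_m)² = 199.8371  ⇒  Var(R_m) = 199.8371 / 6 = 33.3062
β = Cov / Var(R_m) = 38.8379 / 33.3062 = 1.1661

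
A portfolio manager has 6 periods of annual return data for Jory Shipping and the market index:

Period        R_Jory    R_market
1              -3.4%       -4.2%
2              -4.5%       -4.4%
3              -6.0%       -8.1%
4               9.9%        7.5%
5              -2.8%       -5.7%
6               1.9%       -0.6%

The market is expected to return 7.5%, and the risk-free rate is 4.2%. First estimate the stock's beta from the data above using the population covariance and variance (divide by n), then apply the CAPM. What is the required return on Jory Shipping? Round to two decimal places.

Mean R_i = (-3.4 − 4.5 − 6.0 + 9.9 − 2.8 + 1.9) / 6 = -0.8167%
Mean R_m = (-4.2 − 4.4 − 8.1 + 7.5 − 5.7 − 0.6) / 6 = -2.5833%
Σ(R_i − R̄_i)(R_m − R̄_m) = 159.0917  ⇒  Cov = 159.0917 / 6 = 26.5153
Σ(R_m − R̄_m)² = 151.6683  ⇒  Var(R_m) = 151.6683 / 6 = 25.2781
β = Cov / Var(R_m) = 26.5153 / 25.2781 = 1.0489
MRP = 7.5% − 4.2% = 3.30%
E(R) = R_f + β × MRP = 4.2% + 1.0489 × 3.3% = 7.66%

7.66%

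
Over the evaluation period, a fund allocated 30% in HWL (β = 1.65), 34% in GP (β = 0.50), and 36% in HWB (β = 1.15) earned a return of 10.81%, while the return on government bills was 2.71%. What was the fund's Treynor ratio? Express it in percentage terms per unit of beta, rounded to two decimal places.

7.51%

β_P = 0.30×1.65 + 0.34×0.50 + 0.36×1.15 = 1.0790
Treynor = (R_P − R_f) / β_P = (10.81% − 2.71%) / 1.0790 = 8.10% / 1.0790 = 7.51%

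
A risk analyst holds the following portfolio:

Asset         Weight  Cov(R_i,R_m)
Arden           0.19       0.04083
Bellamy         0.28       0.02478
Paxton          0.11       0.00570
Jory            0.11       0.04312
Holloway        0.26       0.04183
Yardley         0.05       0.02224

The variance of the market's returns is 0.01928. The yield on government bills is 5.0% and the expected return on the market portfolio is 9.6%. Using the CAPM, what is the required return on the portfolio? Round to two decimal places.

12.65%

β_Arden = 0.04083 / 0.01928 = 2.1177
β_Bellamy = 0.02478 / 0.01928 = 1.2853
β_Paxton = 0.00570 / 0.01928 = 0.2956
β_Jory = 0.04312 / 0.01928 = 2.2365
β_Holloway = 0.04183 / 0.01928 = 2.1696
β_Yardley = 0.02224 / 0.01928 = 1.1535
β_P = Σ w_i β_i = 0.19×2.1177 + 0.28×1.2853 + 0.11×0.2956 + 0.11×2.2365 + 0.26×2.1696 + 0.05×1.1535 = 1.6625
MRP = 9.6% − 5.0% = 4.60%
E(R_P) = R_f + β_P × MRP = 5.0% + 1.6625 × 4.6% = 12.65%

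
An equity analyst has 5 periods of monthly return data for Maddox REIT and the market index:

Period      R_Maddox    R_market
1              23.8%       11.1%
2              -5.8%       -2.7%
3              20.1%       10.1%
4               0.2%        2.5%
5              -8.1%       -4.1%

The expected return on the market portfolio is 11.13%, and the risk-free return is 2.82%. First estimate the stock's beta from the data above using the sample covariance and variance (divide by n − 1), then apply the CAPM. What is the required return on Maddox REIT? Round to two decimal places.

Mean R_i = (23.8 − 5.8 + 20.1 + 0.2 − 8.1) / 5 = 6.0400%
Mean R_m = (11.1 − 2.7 + 10.1 + 2.5 − 4.1) / 5 = 3.3800%
Σ(R_i − R̄_i)(R_m − R̄_m) = 414.4840  ⇒  Cov = 414.4840 / 4 = 103.6210
Σ(R_m − R̄_m)² = 198.4480  ⇒  Var(R_m) = 198.4480 / 4 = 49.6120
β = Cov / Var(R_m) = 103.6210 / 49.6120 = 2.0886
MRP = 11.13% − 2.82% = 8.31%
E(R) = R_f + β × MRP = 2.82% + 2.0886 × 8.31% = 20.18%

20.18%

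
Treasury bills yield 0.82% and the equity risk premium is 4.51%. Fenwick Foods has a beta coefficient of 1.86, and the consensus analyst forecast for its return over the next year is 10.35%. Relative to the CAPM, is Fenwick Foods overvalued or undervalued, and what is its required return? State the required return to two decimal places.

Required return = R_f + β·MRP = 0.82% + 1.86 × 4.51% = 9.21%
Forecast 10.35% > required 9.21% → the stock plots above the SML → undervalued.

Undervalued; required return 9.21%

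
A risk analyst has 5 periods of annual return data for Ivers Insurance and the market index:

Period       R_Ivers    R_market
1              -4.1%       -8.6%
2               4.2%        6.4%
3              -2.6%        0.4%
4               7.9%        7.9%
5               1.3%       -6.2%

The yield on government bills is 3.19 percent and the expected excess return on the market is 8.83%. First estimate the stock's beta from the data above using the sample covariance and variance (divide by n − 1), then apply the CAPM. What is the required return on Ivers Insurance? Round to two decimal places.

Mean R_i = (-4.1 + 4.2 − 2.6 + 7.9 + 1.3) / 5 = 1.3400%
Mean R_m = (-8.6 + 6.4 + 0.4 + 7.9 − 6.2) / 5 = -0.0200%
Σ(R_i − R̄_i)(R_m − R̄_m) = 115.5840  ⇒  Cov = 115.5840 / 4 = 28.8960
Σ(R_m − R̄_m)² = 215.9280  ⇒  Var(R_m) = 215.9280 / 4 = 53.9820
β = Cov / Var(R_m) = 28.8960 / 53.9820 = 0.5353
E(R) = R_f + β × MRP = 3.19% + 0.5353 × 8.83% = 7.92%

7.92%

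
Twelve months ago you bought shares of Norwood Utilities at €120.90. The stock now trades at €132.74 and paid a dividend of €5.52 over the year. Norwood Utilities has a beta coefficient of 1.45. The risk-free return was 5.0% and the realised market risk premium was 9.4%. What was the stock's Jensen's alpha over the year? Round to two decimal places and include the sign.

-4.27%

Realised HPR = (P1 + D1 − P0) / P0 = (132.74 + 5.52 − 120.90) / 120.90 = 17.36 / 120.90 = 14.3590%
CAPM required = R_f + β·MRP = 5.0% + 1.45 × 9.4% = 18.6300%
α = realised − required = 14.3590% − 18.6300% = -4.27%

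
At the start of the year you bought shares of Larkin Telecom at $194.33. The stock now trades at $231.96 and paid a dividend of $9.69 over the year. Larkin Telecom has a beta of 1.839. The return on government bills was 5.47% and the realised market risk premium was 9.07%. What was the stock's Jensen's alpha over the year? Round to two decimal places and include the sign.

+2.20%

Realised HPR = (P1 + D1 − P0) / P0 = (231.96 + 9.69 − 194.33) / 194.33 = 47.32 / 194.33 = 24.3503%
CAPM required = R_f + β·MRP = 5.47% + 1.839 × 9.07% = 22.14973%
α = realised − required = 24.3503% − 22.14973% = +2.20%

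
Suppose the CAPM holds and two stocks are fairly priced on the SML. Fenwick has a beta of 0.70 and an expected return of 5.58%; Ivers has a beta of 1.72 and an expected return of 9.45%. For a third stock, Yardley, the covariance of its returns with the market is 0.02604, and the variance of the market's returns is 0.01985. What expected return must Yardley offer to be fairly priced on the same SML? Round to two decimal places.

7.90%

MRP = (9.45% − 5.58%) / (1.72 − 0.70) = 3.7941%
R_f = 5.58% − 0.70 × 3.7941% = 2.9241%
β_Yardley = Cov / Var(R_m) = 0.02604 / 0.01985 = 1.3118
E(R_Yardley) = R_f + β × MRP = 2.9241% + 1.3118 × 3.7941% = 7.90%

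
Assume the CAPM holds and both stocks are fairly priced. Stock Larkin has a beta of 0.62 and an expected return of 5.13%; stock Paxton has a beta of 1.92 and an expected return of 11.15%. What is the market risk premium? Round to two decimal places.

Both satisfy E(R) = R_f + β·MRP, so the slope of the SML is
MRP = (11.15% − 5.13%) / (1.92 − 0.62) = 6.02% / 1.30 = 4.6308%

4.63%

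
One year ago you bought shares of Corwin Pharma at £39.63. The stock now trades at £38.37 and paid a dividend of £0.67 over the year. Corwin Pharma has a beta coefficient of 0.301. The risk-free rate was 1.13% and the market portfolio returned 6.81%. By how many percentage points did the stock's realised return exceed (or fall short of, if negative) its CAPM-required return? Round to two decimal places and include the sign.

-4.33%

Realised HPR = (P1 + D1 − P0) / P0 = (38.37 + 0.67 − 39.63) / 39.63 = -0.59 / 39.63 = -1.4888%
MRP = 6.81% − 1.13% = 5.68%
CAPM required = R_f + β·MRP = 1.13% + 0.301 × 5.68% = 2.83968%
α = realised − required = -1.4888% − 2.83968% = -4.33%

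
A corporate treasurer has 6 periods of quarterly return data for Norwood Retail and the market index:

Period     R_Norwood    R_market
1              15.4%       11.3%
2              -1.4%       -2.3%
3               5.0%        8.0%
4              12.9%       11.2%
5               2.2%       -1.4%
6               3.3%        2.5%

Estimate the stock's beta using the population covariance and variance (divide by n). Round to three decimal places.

Mean R_i = (15.4 − 1.4 + 5.0 + 12.9 + 2.2 + 3.3) / 6 = 6.2333%
Mean R_m = (11.3 − 2.3 + 8.0 + 11.2 − 1.4 + 2.5) / 6 = 4.8833%
Σ(R_i − R̄_i)(R_m − R̄_m) = 184.2533  ⇒  Cov = 184.2533 / 6 = 30.7089
Σ(R_m − R̄_m)² = 187.5483  ⇒  Var(R_m) = 187.5483 / 6 = 31.2581
β = Cov / Var(R_m) = 30.7089 / 31.2581 = 0.9824

0.982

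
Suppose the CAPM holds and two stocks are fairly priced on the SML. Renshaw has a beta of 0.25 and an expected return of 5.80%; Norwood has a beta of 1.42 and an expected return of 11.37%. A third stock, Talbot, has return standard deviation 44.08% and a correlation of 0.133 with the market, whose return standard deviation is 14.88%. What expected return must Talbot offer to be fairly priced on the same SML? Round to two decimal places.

MRP = (11.37% − 5.80%) / (1.42 − 0.25) = 4.7607%
R_f = 5.80% − 0.25 × 4.7607% = 4.6098%
β_Talbot = ρ·σ_i/σ_m = 0.133 × 44.08 / 14.88 = 0.3940
E(R_Talbot) = R_f + β × MRP = 4.6098% + 0.3940 × 4.7607% = 6.49%

6.49%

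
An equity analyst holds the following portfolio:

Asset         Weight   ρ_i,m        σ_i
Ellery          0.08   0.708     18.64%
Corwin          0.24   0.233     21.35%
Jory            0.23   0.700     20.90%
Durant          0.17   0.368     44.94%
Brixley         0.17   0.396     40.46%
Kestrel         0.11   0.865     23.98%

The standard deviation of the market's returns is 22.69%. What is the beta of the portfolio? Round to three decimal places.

0.592

β_Ellery = 0.708 × 18.64% / 22.69% = 0.5816
β_Corwin = 0.233 × 21.35% / 22.69% = 0.2192
β_Jory = 0.700 × 20.90% / 22.69% = 0.6448
β_Durant = 0.368 × 44.94% / 22.69% = 0.7289
β_Brixley = 0.396 × 40.46% / 22.69% = 0.7061
β_Kestrel = 0.865 × 23.98% / 22.69% = 0.9142
β_P = Σ w_i β_i = 0.08×0.5816 + 0.24×0.2192 + 0.23×0.6448 + 0.17×0.7289 + 0.17×0.7061 + 0.11×0.9142 = 0.5920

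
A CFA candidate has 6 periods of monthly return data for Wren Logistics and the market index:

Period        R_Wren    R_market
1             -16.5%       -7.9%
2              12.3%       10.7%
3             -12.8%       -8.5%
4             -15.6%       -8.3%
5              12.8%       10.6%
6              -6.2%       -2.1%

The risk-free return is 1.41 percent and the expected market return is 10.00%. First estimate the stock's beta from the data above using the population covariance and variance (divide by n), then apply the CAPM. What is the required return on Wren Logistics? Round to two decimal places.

13.90%

Mean R_i = (-16.5 + 12.3 − 12.8 − 15.6 + 12.8 − 6.2) / 6 = -4.3333%
Mean R_m = (-7.9 + 10.7 − 8.5 − 8.3 + 10.6 − 2.1) / 6 = -0.9167%
Σ(R_i − R̄_i)(R_m − R̄_m) = 625.1067  ⇒  Cov = 625.1067 / 6 = 104.1845
Σ(R_m − R̄_m)² = 429.7683  ⇒  Var(R_m) = 429.7683 / 6 = 71.6281
β = Cov / Var(R_m) = 104.1845 / 71.6281 = 1.4545
MRP = 10.00% − 1.41% = 8.59%
E(R) = R_f + β × MRP = 1.41% + 1.4545 × 8.59% = 13.90%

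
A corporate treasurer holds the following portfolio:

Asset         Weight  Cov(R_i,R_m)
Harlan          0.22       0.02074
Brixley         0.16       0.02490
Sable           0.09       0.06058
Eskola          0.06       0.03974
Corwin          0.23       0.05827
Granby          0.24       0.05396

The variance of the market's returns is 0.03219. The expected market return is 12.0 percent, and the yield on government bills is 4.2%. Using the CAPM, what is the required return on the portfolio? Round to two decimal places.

14.56%

β_Harlan = 0.02074 / 0.03219 = 0.6443
β_Brixley = 0.02490 / 0.03219 = 0.7735
β_Sable = 0.06058 / 0.03219 = 1.8820
β_Eskola = 0.03974 / 0.03219 = 1.2345
β_Corwin = 0.05827 / 0.03219 = 1.8102
β_Granby = 0.05396 / 0.03219 = 1.6763
β_P = Σ w_i β_i = 0.22×0.6443 + 0.16×0.7735 + 0.09×1.8820 + 0.06×1.2345 + 0.23×1.8102 + 0.24×1.6763 = 1.3276
MRP = 12.0% − 4.2% = 7.80%
E(R_P) = R_f + β_P × MRP = 4.2% + 1.3276 × 7.8% = 14.56%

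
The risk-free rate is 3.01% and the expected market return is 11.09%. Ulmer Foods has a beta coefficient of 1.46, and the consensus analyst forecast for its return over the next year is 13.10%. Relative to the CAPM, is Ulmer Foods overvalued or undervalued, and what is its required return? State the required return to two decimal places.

Overvalued; required return 14.81%

MRP = 11.09% − 3.01% = 8.08%
Required return = R_f + β·MRP = 3.01% + 1.46 × 8.08% = 14.81%
Forecast 13.10% < required 14.81% → the stock plots below the SML → overvalued.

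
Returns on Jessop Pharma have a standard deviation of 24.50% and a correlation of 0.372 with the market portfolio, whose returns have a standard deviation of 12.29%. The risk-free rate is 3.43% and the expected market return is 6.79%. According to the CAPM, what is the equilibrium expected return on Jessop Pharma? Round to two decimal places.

5.92%

β = ρ × σ_i / σ_m = 0.372 × 24.50% / 12.29% = 0.7416
MRP = 6.79% − 3.43% = 3.36%
E(R) = 3.43% + 0.7416 × 3.36% = 5.92%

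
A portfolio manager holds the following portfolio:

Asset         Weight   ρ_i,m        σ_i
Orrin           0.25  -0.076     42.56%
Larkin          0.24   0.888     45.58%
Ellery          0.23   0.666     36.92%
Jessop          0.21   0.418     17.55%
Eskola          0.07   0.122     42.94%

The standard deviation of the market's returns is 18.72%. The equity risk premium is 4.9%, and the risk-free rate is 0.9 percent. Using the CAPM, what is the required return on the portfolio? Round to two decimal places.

5.21%

β_Orrin = -0.076 × 42.56% / 18.72% = -0.1728
β_Larkin = 0.888 × 45.58% / 18.72% = 2.1621
β_Ellery = 0.666 × 36.92% / 18.72% = 1.3135
β_Jessop = 0.418 × 17.55% / 18.72% = 0.3919
β_Eskola = 0.122 × 42.94% / 18.72% = 0.2798
β_P = Σ w_i β_i = 0.25×-0.1728 + 0.24×2.1621 + 0.23×1.3135 + 0.21×0.3919 + 0.07×0.2798 = 0.8797
E(R_P) = R_f + β_P × MRP = 0.9% + 0.8797 × 4.9% = 5.21%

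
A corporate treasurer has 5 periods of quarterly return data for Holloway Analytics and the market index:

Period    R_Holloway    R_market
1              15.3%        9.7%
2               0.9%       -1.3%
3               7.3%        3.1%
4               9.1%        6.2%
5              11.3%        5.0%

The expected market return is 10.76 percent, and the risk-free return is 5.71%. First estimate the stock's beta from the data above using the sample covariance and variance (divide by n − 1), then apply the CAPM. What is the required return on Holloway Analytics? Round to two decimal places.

Mean R_i = (15.3 + 0.9 + 7.3 + 9.1 + 11.3) / 5 = 8.7800%
Mean R_m = (9.7 − 1.3 + 3.1 + 6.2 + 5.0) / 5 = 4.5400%
Σ(R_i − R̄_i)(R_m − R̄_m) = 83.4840  ⇒  Cov = 83.4840 / 4 = 20.8710
Σ(R_m − R̄_m)² = 65.7720  ⇒  Var(R_m) = 65.7720 / 4 = 16.4430
β = Cov / Var(R_m) = 20.8710 / 16.4430 = 1.2693
MRP = 10.76% − 5.71% = 5.05%
E(R) = R_f + β × MRP = 5.71% + 1.2693 × 5.05% = 12.12%

12.12%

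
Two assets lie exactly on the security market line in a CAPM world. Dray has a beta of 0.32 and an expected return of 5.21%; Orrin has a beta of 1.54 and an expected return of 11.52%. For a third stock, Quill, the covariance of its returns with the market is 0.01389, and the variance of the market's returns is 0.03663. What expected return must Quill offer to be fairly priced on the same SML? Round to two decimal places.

5.52%

MRP = (11.52% − 5.21%) / (1.54 − 0.32) = 5.1721%
R_f = 5.21% − 0.32 × 5.1721% = 3.5549%
β_Quill = Cov / Var(R_m) = 0.01389 / 0.03663 = 0.3792
E(R_Quill) = R_f + β × MRP = 3.5549% + 0.3792 × 5.1721% = 5.52%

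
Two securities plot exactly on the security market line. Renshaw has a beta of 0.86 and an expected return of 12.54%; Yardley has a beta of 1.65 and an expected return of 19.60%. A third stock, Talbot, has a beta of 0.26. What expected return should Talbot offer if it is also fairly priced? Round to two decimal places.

7.18%

MRP (SML slope) = (19.60% − 12.54%) / (1.65 − 0.86) = 7.06% / 0.79 = 8.9367%
R_f (intercept) = 12.54% − 0.86 × 8.9367% = 4.8544%
E(R_Talbot) = R_f + β × MRP = 4.8544% + 0.26 × 8.9367% = 7.18%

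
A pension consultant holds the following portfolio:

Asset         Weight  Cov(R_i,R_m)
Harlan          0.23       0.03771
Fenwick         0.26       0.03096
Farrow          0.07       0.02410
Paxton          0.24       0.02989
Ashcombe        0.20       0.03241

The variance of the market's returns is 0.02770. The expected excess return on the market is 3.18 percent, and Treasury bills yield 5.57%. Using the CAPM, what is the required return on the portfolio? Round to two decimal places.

β_Harlan = 0.03771 / 0.02770 = 1.3614
β_Fenwick = 0.03096 / 0.02770 = 1.1177
β_Farrow = 0.02410 / 0.02770 = 0.8700
β_Paxton = 0.02989 / 0.02770 = 1.0791
β_Ashcombe = 0.03241 / 0.02770 = 1.1700
β_P = Σ w_i β_i = 0.23×1.3614 + 0.26×1.1177 + 0.07×0.8700 + 0.24×1.0791 + 0.20×1.1700 = 1.1576
E(R_P) = R_f + β_P × MRP = 5.57% + 1.1576 × 3.18% = 9.25%

9.25%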